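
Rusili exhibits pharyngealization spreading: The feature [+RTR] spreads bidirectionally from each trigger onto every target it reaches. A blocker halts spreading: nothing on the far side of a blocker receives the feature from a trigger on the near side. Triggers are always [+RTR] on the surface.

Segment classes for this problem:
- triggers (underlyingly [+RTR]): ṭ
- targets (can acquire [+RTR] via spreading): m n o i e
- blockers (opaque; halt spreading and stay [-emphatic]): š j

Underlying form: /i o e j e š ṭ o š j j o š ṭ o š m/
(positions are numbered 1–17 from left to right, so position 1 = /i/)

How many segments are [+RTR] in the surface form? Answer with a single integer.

4

From /ṭ/ at 7 rightward: 8 /o/ → [+RTR]; 9 /š/ blocks.
From /ṭ/ at 7 leftward: 6 /š/ blocks.
From /ṭ/ at 14 rightward: 15 /o/ → [+RTR]; 16 /š/ blocks.
From /ṭ/ at 14 leftward: 13 /š/ blocks.
Targets with no active source: positions 1 2 3 5 12 17 stay [-emphatic].
[+RTR] positions on the surface: 7 8 14 15.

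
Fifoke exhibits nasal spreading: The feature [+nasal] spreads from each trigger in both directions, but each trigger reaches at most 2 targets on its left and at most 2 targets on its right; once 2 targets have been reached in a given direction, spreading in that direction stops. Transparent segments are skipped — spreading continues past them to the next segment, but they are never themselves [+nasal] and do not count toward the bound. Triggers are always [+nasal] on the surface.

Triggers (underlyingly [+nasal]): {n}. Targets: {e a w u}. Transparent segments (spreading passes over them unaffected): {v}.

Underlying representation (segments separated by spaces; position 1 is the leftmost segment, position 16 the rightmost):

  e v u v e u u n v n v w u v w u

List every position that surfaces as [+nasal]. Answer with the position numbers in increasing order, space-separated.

From /n/ at 8 rightward: 9 /v/ transparent; 10 /n/ is itself a trigger — this domain ends here.
From /n/ at 8 leftward: 7 /u/ → [+nasal]; 6 /u/ → [+nasal]; bound reached.
From /n/ at 10 rightward: 11 /v/ transparent; 12 /w/ → [+nasal]; 13 /u/ → [+nasal]; bound reached.
From /n/ at 10 leftward: 9 /v/ transparent; 8 /n/ is itself a trigger — this domain ends here.
Targets with no active source: positions 1 3 5 15 16 stay [-nasal].

6 7 8 10 12 13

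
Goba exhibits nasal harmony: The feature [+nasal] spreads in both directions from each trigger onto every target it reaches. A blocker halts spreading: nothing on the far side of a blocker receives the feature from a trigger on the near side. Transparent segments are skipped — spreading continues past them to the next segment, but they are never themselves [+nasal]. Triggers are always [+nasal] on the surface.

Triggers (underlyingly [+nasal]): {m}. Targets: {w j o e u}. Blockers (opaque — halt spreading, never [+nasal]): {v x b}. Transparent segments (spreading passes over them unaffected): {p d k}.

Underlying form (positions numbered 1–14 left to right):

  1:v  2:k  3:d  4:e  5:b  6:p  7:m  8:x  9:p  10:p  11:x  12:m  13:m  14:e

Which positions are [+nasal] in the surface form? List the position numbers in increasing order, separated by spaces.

From /m/ at 7 rightward: 8 /x/ blocks.
From /m/ at 7 leftward: 6 /p/ transparent; 5 /b/ blocks.
From /m/ at 12 rightward: 13 /m/ is itself a trigger — this domain ends here.
From /m/ at 12 leftward: 11 /x/ blocks.
From /m/ at 13 rightward: 14 /e/ → [+nasal]; word edge.
From /m/ at 13 leftward: 12 /m/ is itself a trigger — this domain ends here.
Target with no active source: position 4 stays [-nasal].

7 12 13 14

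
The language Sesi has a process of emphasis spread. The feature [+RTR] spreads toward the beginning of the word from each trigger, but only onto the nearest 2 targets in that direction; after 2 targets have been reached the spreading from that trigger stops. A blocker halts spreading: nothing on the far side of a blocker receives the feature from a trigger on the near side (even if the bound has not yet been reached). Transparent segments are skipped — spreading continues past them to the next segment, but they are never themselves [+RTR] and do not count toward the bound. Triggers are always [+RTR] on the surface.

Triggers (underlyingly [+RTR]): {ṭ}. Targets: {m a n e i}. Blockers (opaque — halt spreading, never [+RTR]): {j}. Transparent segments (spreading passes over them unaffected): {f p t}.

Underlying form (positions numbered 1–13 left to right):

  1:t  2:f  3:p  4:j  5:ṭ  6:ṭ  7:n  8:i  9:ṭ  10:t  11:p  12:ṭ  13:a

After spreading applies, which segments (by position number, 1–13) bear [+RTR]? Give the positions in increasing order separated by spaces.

5 6 7 8 9 12

From /ṭ/ at 5 leftward: 4 /j/ blocks.
From /ṭ/ at 6 leftward: 5 /ṭ/ is itself a trigger — this domain ends here.
From /ṭ/ at 9 leftward: 8 /i/ → [+RTR]; 7 /n/ → [+RTR]; bound reached.
From /ṭ/ at 12 leftward: 11 /p/ transparent; 10 /t/ transparent; 9 /ṭ/ is itself a trigger — this domain ends here.
Target with no active source: position 13 stays [-emphatic].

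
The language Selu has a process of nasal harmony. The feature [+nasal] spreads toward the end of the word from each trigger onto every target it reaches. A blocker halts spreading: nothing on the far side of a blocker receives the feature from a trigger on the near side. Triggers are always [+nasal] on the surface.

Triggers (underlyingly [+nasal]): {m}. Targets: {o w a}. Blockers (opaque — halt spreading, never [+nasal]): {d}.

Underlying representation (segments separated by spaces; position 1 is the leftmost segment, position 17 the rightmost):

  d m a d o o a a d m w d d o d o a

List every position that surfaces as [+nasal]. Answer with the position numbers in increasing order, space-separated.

2 3 10 11

From /m/ at 2 rightward: 3 /a/ → [+nasal]; 4 /d/ blocks.
From /m/ at 10 rightward: 11 /w/ → [+nasal]; 12 /d/ blocks.
Targets with no active source: positions 5 6 7 8 14 16 17 stay [-nasal].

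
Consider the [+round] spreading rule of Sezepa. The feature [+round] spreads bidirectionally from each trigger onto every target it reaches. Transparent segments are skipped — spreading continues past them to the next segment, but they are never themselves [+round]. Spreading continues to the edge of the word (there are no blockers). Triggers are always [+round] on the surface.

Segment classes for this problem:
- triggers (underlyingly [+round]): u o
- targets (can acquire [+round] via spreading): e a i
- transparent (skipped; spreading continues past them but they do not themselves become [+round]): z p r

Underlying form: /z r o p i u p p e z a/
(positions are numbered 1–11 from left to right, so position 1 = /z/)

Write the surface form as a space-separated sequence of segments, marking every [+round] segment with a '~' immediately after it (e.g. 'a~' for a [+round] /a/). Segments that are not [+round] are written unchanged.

z r o~ p i~ u~ p p e~ z a~

From /o/ at 3 rightward: 4 /p/ transparent; 5 /i/ → [+round]; 6 /u/ is itself a trigger — this domain ends here.
From /o/ at 3 leftward: 2 /r/ transparent; 1 /z/ transparent; word edge.
From /u/ at 6 rightward: 7 /p/ transparent; 8 /p/ transparent; 9 /e/ → [+round]; 10 /z/ transparent; 11 /a/ → [+round]; word edge.
From /u/ at 6 leftward: 5 /i/ → [+round]; 4 /p/ transparent; 3 /o/ is itself a trigger — this domain ends here.
[+round] positions on the surface: 3 5 6 9 11.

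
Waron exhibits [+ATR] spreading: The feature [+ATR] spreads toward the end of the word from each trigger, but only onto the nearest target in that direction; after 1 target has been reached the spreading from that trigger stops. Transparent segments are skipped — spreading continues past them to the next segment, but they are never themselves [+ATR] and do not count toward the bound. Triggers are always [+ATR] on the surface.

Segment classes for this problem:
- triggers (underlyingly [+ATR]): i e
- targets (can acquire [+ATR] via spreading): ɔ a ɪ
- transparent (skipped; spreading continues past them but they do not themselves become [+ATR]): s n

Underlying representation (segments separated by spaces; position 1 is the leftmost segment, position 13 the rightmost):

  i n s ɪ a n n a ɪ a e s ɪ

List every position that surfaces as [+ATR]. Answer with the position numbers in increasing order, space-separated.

From /i/ at 1 rightward: 2 /n/ transparent; 3 /s/ transparent; 4 /ɪ/ → [+ATR]; bound reached.
From /e/ at 11 rightward: 12 /s/ transparent; 13 /ɪ/ → [+ATR]; bound reached.
Targets with no active source: positions 5 8 9 10 stay [-ATR].

1 4 11 13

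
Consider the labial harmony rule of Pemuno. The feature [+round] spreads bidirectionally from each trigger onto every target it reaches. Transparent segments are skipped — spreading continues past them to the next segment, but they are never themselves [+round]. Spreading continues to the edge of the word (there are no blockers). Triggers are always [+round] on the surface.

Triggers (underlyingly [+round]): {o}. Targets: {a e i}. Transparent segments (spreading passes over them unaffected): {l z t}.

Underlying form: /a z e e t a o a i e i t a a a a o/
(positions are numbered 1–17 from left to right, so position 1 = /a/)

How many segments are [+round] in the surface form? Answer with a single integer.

From /o/ at 7 rightward: 8 /a/ → [+round]; 9 /i/ → [+round]; 10 /e/ → [+round]; 11 /i/ → [+round]; 12 /t/ transparent; 13 /a/ → [+round]; 14 /a/ → [+round]; 15 /a/ → [+round]; 16 /a/ → [+round]; 17 /o/ is itself a trigger — this domain ends here.
From /o/ at 7 leftward: 6 /a/ → [+round]; 5 /t/ transparent; 4 /e/ → [+round]; 3 /e/ → [+round]; 2 /z/ transparent; 1 /a/ → [+round]; word edge.
From /o/ at 17 rightward: word edge.
From /o/ at 17 leftward: 16 /a/ → [+round]; 15 /a/ → [+round]; 14 /a/ → [+round]; 13 /a/ → [+round]; 12 /t/ transparent; 11 /i/ → [+round]; 10 /e/ → [+round]; 9 /i/ → [+round]; 8 /a/ → [+round]; 7 /o/ is itself a trigger — this domain ends here.
[+round] positions on the surface: 1 3 4 6 7 8 9 10 11 13 14 15 16 17.

14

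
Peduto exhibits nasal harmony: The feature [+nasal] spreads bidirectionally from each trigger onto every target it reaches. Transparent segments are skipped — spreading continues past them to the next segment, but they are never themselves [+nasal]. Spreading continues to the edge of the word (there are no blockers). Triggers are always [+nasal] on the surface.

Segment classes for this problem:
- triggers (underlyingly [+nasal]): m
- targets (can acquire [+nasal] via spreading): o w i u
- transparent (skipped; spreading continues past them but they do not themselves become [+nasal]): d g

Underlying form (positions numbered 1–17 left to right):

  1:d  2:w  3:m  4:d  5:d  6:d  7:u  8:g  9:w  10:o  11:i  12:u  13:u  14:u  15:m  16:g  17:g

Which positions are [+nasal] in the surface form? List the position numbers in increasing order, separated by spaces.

From /m/ at 3 rightward: 4 /d/ transparent; 5 /d/ transparent; 6 /d/ transparent; 7 /u/ → [+nasal]; 8 /g/ transparent; 9 /w/ → [+nasal]; 10 /o/ → [+nasal]; 11 /i/ → [+nasal]; 12 /u/ → [+nasal]; 13 /u/ → [+nasal]; 14 /u/ → [+nasal]; 15 /m/ is itself a trigger — this domain ends here.
From /m/ at 3 leftward: 2 /w/ → [+nasal]; 1 /d/ transparent; word edge.
From /m/ at 15 rightward: 16 /g/ transparent; 17 /g/ transparent; word edge.
From /m/ at 15 leftward: 14 /u/ → [+nasal]; 13 /u/ → [+nasal]; 12 /u/ → [+nasal]; 11 /i/ → [+nasal]; 10 /o/ → [+nasal]; 9 /w/ → [+nasal]; 8 /g/ transparent; 7 /u/ → [+nasal]; 6 /d/ transparent; 5 /d/ transparent; 4 /d/ transparent; 3 /m/ is itself a trigger — this domain ends here.

2 3 7 9 10 11 12 13 14 15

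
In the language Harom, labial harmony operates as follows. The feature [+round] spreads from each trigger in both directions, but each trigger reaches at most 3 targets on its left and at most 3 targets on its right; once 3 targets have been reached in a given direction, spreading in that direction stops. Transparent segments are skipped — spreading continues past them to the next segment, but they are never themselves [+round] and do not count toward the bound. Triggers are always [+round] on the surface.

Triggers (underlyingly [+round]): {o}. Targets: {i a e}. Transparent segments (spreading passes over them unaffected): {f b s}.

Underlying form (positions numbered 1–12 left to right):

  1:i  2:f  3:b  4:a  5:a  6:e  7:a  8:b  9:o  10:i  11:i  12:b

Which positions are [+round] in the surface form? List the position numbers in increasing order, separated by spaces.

From /o/ at 9 rightward: 10 /i/ → [+round]; 11 /i/ → [+round]; 12 /b/ transparent; word edge.
From /o/ at 9 leftward: 8 /b/ transparent; 7 /a/ → [+round]; 6 /e/ → [+round]; 5 /a/ → [+round]; bound reached.
Targets with no active source: positions 1 4 stay [-round].

5 6 7 9 10 11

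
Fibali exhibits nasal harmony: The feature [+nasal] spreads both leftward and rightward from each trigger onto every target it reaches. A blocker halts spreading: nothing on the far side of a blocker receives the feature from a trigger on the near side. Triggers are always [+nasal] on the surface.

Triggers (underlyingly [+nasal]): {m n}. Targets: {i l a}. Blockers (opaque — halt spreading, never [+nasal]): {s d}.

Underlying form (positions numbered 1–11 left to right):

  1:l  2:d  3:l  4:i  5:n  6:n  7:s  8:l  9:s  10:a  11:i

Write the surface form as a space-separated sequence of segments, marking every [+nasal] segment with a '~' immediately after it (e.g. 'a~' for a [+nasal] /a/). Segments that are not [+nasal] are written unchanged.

l d l~ i~ n~ n~ s l s a i

From /n/ at 5 rightward: 6 /n/ is itself a trigger — this domain ends here.
From /n/ at 5 leftward: 4 /i/ → [+nasal]; 3 /l/ → [+nasal]; 2 /d/ blocks.
From /n/ at 6 rightward: 7 /s/ blocks.
From /n/ at 6 leftward: 5 /n/ is itself a trigger — this domain ends here.
Targets with no active source: positions 1 8 10 11 stay [-nasal].
[+nasal] positions on the surface: 3 4 5 6.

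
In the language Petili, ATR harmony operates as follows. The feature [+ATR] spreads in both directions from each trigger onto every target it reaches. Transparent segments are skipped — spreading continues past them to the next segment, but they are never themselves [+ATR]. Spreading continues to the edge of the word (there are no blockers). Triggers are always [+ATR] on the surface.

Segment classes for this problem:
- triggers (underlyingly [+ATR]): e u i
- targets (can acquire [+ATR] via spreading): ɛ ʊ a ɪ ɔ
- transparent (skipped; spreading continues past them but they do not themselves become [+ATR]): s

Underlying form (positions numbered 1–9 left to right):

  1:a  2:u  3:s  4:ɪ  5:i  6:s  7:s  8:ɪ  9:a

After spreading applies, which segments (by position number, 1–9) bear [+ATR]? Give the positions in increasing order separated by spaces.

From /u/ at 2 rightward: 3 /s/ transparent; 4 /ɪ/ → [+ATR]; 5 /i/ is itself a trigger — this domain ends here.
From /u/ at 2 leftward: 1 /a/ → [+ATR]; word edge.
From /i/ at 5 rightward: 6 /s/ transparent; 7 /s/ transparent; 8 /ɪ/ → [+ATR]; 9 /a/ → [+ATR]; word edge.
From /i/ at 5 leftward: 4 /ɪ/ → [+ATR]; 3 /s/ transparent; 2 /u/ is itself a trigger — this domain ends here.

1 2 4 5 8 9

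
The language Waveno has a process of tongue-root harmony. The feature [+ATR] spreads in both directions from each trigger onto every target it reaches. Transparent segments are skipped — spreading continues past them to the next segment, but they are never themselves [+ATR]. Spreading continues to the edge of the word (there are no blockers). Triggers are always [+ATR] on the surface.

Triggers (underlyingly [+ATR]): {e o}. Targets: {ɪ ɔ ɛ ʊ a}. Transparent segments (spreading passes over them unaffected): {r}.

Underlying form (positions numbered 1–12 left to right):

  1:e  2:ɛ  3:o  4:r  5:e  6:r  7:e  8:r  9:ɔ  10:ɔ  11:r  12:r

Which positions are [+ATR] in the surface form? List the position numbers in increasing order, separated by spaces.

From /e/ at 1 rightward: 2 /ɛ/ → [+ATR]; 3 /o/ is itself a trigger — this domain ends here.
From /e/ at 1 leftward: word edge.
From /o/ at 3 rightward: 4 /r/ transparent; 5 /e/ is itself a trigger — this domain ends here.
From /o/ at 3 leftward: 2 /ɛ/ → [+ATR]; 1 /e/ is itself a trigger — this domain ends here.
From /e/ at 5 rightward: 6 /r/ transparent; 7 /e/ is itself a trigger — this domain ends here.
From /e/ at 5 leftward: 4 /r/ transparent; 3 /o/ is itself a trigger — this domain ends here.
From /e/ at 7 rightward: 8 /r/ transparent; 9 /ɔ/ → [+ATR]; 10 /ɔ/ → [+ATR]; 11 /r/ transparent; 12 /r/ transparent; word edge.
From /e/ at 7 leftward: 6 /r/ transparent; 5 /e/ is itself a trigger — this domain ends here.

1 2 3 5 7 9 10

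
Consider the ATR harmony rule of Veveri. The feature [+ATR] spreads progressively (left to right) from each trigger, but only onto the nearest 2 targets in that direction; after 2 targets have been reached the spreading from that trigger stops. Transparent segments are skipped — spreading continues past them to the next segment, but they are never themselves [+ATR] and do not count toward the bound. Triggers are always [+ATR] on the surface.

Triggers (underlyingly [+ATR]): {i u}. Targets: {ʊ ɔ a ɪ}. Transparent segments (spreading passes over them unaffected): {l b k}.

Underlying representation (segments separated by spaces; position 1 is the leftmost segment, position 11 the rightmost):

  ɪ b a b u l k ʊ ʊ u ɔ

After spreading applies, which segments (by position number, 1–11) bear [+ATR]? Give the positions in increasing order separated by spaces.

5 8 9 10 11

From /u/ at 5 rightward: 6 /l/ transparent; 7 /k/ transparent; 8 /ʊ/ → [+ATR]; 9 /ʊ/ → [+ATR]; bound reached.
From /u/ at 10 rightward: 11 /ɔ/ → [+ATR]; word edge.
Targets with no active source: positions 1 3 stay [-ATR].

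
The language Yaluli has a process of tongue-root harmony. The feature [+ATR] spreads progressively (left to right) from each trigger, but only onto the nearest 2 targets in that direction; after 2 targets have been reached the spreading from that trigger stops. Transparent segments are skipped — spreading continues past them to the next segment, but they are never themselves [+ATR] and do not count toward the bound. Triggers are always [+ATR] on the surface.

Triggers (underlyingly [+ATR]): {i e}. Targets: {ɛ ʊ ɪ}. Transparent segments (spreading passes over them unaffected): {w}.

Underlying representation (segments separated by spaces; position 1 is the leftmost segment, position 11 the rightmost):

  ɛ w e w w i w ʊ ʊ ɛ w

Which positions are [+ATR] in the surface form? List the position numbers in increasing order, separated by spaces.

From /e/ at 3 rightward: 4 /w/ transparent; 5 /w/ transparent; 6 /i/ is itself a trigger — this domain ends here.
From /i/ at 6 rightward: 7 /w/ transparent; 8 /ʊ/ → [+ATR]; 9 /ʊ/ → [+ATR]; bound reached.
Targets with no active source: positions 1 10 stay [-ATR].

3 6 8 9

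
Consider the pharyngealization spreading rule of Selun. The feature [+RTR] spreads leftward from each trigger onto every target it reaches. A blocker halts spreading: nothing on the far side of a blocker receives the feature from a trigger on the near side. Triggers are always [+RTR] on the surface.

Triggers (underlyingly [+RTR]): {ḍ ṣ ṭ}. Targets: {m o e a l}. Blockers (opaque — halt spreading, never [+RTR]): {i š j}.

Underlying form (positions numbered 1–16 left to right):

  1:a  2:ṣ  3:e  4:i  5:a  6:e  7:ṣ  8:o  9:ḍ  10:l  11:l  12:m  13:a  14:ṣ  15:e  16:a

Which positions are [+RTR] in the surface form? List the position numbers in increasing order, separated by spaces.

From /ṣ/ at 2 leftward: 1 /a/ → [+RTR]; word edge.
From /ṣ/ at 7 leftward: 6 /e/ → [+RTR]; 5 /a/ → [+RTR]; 4 /i/ blocks.
From /ḍ/ at 9 leftward: 8 /o/ → [+RTR]; 7 /ṣ/ is itself a trigger — this domain ends here.
From /ṣ/ at 14 leftward: 13 /a/ → [+RTR]; 12 /m/ → [+RTR]; 11 /l/ → [+RTR]; 10 /l/ → [+RTR]; 9 /ḍ/ is itself a trigger — this domain ends here.
Targets with no active source: positions 3 15 16 stay [-emphatic].

1 2 5 6 7 8 9 10 11 12 13 14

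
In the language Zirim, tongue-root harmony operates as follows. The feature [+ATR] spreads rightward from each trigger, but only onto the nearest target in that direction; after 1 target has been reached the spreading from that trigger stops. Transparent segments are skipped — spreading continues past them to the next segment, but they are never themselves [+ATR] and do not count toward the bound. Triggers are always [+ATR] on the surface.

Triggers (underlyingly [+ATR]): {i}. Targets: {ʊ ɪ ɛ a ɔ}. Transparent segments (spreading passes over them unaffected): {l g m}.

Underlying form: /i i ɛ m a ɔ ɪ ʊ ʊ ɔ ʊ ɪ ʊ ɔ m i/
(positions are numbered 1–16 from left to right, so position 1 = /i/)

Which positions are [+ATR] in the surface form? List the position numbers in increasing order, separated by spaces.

1 2 3 16

From /i/ at 1 rightward: 2 /i/ is itself a trigger — this domain ends here.
From /i/ at 2 rightward: 3 /ɛ/ → [+ATR]; bound reached.
From /i/ at 16 rightward: word edge.
Targets with no active source: positions 5 6 7 8 9 10 11 12 13 14 stay [-ATR].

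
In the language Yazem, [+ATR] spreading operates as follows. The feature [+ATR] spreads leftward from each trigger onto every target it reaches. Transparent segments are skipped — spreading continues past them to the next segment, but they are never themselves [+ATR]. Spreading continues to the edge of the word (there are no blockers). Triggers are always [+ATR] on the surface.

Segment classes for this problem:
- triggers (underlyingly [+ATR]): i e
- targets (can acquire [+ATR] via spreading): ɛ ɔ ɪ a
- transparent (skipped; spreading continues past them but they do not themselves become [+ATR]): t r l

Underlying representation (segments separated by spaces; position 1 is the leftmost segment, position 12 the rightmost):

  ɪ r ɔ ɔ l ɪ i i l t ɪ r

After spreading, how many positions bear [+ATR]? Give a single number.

From /i/ at 7 leftward: 6 /ɪ/ → [+ATR]; 5 /l/ transparent; 4 /ɔ/ → [+ATR]; 3 /ɔ/ → [+ATR]; 2 /r/ transparent; 1 /ɪ/ → [+ATR]; word edge.
From /i/ at 8 leftward: 7 /i/ is itself a trigger — this domain ends here.
Target with no active source: position 11 stays [-ATR].
[+ATR] positions on the surface: 1 3 4 6 7 8.

6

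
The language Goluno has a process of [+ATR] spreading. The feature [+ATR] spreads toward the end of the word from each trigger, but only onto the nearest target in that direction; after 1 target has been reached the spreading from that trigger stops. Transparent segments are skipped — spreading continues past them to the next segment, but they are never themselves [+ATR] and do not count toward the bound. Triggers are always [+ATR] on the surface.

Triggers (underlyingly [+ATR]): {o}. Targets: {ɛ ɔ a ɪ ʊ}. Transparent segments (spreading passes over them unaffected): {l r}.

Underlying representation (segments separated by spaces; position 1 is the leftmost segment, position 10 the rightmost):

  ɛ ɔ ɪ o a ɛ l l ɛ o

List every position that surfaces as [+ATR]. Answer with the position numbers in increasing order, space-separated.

4 5 10

From /o/ at 4 rightward: 5 /a/ → [+ATR]; bound reached.
From /o/ at 10 rightward: word edge.
Targets with no active source: positions 1 2 3 6 9 stay [-ATR].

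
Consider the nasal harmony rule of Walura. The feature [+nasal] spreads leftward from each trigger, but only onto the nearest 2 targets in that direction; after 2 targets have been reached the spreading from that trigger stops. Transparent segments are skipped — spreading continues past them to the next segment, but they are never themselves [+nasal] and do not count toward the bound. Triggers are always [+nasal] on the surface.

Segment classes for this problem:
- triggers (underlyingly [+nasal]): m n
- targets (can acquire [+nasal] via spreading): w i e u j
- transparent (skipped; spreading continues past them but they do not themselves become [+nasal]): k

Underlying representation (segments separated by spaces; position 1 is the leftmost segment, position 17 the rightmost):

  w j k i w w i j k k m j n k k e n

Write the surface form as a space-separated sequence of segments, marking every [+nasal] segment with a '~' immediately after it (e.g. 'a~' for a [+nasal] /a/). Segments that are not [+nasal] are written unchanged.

w j k i w w i~ j~ k k m~ j~ n~ k k e~ n~

From /m/ at 11 leftward: 10 /k/ transparent; 9 /k/ transparent; 8 /j/ → [+nasal]; 7 /i/ → [+nasal]; bound reached.
From /n/ at 13 leftward: 12 /j/ → [+nasal]; 11 /m/ is itself a trigger — this domain ends here.
From /n/ at 17 leftward: 16 /e/ → [+nasal]; 15 /k/ transparent; 14 /k/ transparent; 13 /n/ is itself a trigger — this domain ends here.
Targets with no active source: positions 1 2 4 5 6 stay [-nasal].
[+nasal] positions on the surface: 7 8 11 12 13 16 17.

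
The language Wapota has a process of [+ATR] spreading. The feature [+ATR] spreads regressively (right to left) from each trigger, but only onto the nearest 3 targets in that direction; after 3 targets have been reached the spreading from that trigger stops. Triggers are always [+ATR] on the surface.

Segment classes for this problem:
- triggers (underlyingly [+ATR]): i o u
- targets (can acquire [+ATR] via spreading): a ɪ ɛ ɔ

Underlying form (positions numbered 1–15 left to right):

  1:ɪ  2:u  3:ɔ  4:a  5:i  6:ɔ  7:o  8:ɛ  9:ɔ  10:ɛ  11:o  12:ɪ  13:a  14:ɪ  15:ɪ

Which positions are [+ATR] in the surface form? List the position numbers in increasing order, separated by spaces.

1 2 3 4 5 6 7 8 9 10 11

From /u/ at 2 leftward: 1 /ɪ/ → [+ATR]; word edge.
From /i/ at 5 leftward: 4 /a/ → [+ATR]; 3 /ɔ/ → [+ATR]; 2 /u/ is itself a trigger — this domain ends here.
From /o/ at 7 leftward: 6 /ɔ/ → [+ATR]; 5 /i/ is itself a trigger — this domain ends here.
From /o/ at 11 leftward: 10 /ɛ/ → [+ATR]; 9 /ɔ/ → [+ATR]; 8 /ɛ/ → [+ATR]; bound reached.
Targets with no active source: positions 12 13 14 15 stay [-ATR].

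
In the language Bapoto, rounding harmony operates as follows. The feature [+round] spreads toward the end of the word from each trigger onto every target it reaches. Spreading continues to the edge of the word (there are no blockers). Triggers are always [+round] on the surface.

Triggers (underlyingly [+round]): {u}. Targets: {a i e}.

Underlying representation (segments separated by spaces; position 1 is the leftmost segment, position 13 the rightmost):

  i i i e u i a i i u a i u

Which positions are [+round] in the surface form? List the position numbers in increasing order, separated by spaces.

From /u/ at 5 rightward: 6 /i/ → [+round]; 7 /a/ → [+round]; 8 /i/ → [+round]; 9 /i/ → [+round]; 10 /u/ is itself a trigger — this domain ends here.
From /u/ at 10 rightward: 11 /a/ → [+round]; 12 /i/ → [+round]; 13 /u/ is itself a trigger — this domain ends here.
From /u/ at 13 rightward: word edge.
Targets with no active source: positions 1 2 3 4 stay [-round].

5 6 7 8 9 10 11 12 13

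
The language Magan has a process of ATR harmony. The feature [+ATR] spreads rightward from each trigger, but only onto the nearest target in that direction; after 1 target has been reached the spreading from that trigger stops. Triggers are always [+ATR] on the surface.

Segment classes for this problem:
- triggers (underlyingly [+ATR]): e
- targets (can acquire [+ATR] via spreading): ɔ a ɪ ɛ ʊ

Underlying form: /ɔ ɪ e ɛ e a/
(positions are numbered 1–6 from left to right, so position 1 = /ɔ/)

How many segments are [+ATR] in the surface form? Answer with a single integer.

4

From /e/ at 3 rightward: 4 /ɛ/ → [+ATR]; bound reached.
From /e/ at 5 rightward: 6 /a/ → [+ATR]; bound reached.
Targets with no active source: positions 1 2 stay [-ATR].
[+ATR] positions on the surface: 3 4 5 6.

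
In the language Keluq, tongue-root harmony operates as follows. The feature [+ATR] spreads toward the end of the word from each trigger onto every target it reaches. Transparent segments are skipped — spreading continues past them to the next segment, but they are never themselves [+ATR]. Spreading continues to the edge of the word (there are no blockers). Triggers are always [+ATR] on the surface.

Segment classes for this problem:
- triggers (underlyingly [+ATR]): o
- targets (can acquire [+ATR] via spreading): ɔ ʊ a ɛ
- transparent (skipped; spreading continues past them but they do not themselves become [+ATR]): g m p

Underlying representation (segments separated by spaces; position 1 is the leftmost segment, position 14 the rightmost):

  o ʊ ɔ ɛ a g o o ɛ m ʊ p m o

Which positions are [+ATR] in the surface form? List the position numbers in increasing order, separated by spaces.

1 2 3 4 5 7 8 9 11 14

From /o/ at 1 rightward: 2 /ʊ/ → [+ATR]; 3 /ɔ/ → [+ATR]; 4 /ɛ/ → [+ATR]; 5 /a/ → [+ATR]; 6 /g/ transparent; 7 /o/ is itself a trigger — this domain ends here.
From /o/ at 7 rightward: 8 /o/ is itself a trigger — this domain ends here.
From /o/ at 8 rightward: 9 /ɛ/ → [+ATR]; 10 /m/ transparent; 11 /ʊ/ → [+ATR]; 12 /p/ transparent; 13 /m/ transparent; 14 /o/ is itself a trigger — this domain ends here.
From /o/ at 14 rightward: word edge.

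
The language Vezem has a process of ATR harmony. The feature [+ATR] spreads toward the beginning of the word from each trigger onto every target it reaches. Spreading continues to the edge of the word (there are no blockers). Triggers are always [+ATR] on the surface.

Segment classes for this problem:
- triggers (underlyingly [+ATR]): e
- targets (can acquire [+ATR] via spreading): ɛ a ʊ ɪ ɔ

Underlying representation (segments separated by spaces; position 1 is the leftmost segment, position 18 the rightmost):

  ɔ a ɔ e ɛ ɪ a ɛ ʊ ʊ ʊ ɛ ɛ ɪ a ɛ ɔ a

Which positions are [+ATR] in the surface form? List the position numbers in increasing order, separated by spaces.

1 2 3 4

From /e/ at 4 leftward: 3 /ɔ/ → [+ATR]; 2 /a/ → [+ATR]; 1 /ɔ/ → [+ATR]; word edge.
Targets with no active source: positions 5 6 7 8 9 10 11 12 13 14 15 16 17 18 stay [-ATR].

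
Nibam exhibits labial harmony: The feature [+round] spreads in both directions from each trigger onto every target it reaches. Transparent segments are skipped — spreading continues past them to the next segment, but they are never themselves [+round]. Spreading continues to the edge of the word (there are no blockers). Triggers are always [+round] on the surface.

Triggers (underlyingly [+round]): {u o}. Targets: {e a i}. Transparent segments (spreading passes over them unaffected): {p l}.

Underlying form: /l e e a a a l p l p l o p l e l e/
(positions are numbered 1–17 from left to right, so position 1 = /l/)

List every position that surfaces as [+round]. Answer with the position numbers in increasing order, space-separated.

2 3 4 5 6 12 15 17

From /o/ at 12 rightward: 13 /p/ transparent; 14 /l/ transparent; 15 /e/ → [+round]; 16 /l/ transparent; 17 /e/ → [+round]; word edge.
From /o/ at 12 leftward: 11 /l/ transparent; 10 /p/ transparent; 9 /l/ transparent; 8 /p/ transparent; 7 /l/ transparent; 6 /a/ → [+round]; 5 /a/ → [+round]; 4 /a/ → [+round]; 3 /e/ → [+round]; 2 /e/ → [+round]; 1 /l/ transparent; word edge.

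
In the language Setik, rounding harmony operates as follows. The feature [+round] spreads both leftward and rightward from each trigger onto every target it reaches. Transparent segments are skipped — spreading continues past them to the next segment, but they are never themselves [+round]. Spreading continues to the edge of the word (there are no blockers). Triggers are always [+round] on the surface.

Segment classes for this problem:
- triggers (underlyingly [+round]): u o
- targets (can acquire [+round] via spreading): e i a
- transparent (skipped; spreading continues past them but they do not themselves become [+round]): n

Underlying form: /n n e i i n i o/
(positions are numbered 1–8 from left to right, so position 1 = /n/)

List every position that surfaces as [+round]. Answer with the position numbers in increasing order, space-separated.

From /o/ at 8 rightward: word edge.
From /o/ at 8 leftward: 7 /i/ → [+round]; 6 /n/ transparent; 5 /i/ → [+round]; 4 /i/ → [+round]; 3 /e/ → [+round]; 2 /n/ transparent; 1 /n/ transparent; word edge.

3 4 5 7 8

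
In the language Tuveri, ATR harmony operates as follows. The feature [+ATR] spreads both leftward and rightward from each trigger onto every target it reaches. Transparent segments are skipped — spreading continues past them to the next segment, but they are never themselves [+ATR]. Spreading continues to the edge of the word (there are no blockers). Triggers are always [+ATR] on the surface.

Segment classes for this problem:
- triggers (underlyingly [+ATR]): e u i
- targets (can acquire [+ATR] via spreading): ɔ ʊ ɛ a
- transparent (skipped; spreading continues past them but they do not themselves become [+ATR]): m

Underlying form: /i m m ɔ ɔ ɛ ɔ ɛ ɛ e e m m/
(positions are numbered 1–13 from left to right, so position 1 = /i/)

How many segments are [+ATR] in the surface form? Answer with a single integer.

From /i/ at 1 rightward: 2 /m/ transparent; 3 /m/ transparent; 4 /ɔ/ → [+ATR]; 5 /ɔ/ → [+ATR]; 6 /ɛ/ → [+ATR]; 7 /ɔ/ → [+ATR]; 8 /ɛ/ → [+ATR]; 9 /ɛ/ → [+ATR]; 10 /e/ is itself a trigger — this domain ends here.
From /i/ at 1 leftward: word edge.
From /e/ at 10 rightward: 11 /e/ is itself a trigger — this domain ends here.
From /e/ at 10 leftward: 9 /ɛ/ → [+ATR]; 8 /ɛ/ → [+ATR]; 7 /ɔ/ → [+ATR]; 6 /ɛ/ → [+ATR]; 5 /ɔ/ → [+ATR]; 4 /ɔ/ → [+ATR]; 3 /m/ transparent; 2 /m/ transparent; 1 /i/ is itself a trigger — this domain ends here.
From /e/ at 11 rightward: 12 /m/ transparent; 13 /m/ transparent; word edge.
From /e/ at 11 leftward: 10 /e/ is itself a trigger — this domain ends here.
[+ATR] positions on the surface: 1 4 5 6 7 8 9 10 11.

9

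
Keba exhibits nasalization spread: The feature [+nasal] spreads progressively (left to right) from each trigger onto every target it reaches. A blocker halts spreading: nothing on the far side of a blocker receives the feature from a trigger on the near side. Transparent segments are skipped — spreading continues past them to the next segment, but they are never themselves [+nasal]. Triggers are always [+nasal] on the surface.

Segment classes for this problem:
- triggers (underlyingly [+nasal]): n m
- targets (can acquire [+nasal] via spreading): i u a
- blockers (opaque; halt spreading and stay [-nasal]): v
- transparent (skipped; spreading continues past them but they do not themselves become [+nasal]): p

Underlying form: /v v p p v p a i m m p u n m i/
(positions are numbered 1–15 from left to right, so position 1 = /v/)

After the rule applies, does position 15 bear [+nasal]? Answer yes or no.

yes

From /m/ at 9 rightward: 10 /m/ is itself a trigger — this domain ends here.
From /m/ at 10 rightward: 11 /p/ transparent; 12 /u/ → [+nasal]; 13 /n/ is itself a trigger — this domain ends here.
From /n/ at 13 rightward: 14 /m/ is itself a trigger — this domain ends here.
From /m/ at 14 rightward: 15 /i/ → [+nasal]; word edge.
Targets with no active source: positions 7 8 stay [-nasal].
[+nasal] positions on the surface: 9 10 12 13 14 15.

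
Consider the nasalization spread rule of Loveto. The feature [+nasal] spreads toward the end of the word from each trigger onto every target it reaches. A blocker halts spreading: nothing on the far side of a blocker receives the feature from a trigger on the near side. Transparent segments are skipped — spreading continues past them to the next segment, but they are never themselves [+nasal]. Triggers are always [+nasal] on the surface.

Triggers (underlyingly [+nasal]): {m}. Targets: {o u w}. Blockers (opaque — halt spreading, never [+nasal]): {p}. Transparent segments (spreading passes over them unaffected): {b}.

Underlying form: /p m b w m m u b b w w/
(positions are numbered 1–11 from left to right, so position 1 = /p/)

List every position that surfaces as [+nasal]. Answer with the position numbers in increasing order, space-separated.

2 4 5 6 7 10 11

From /m/ at 2 rightward: 3 /b/ transparent; 4 /w/ → [+nasal]; 5 /m/ is itself a trigger — this domain ends here.
From /m/ at 5 rightward: 6 /m/ is itself a trigger — this domain ends here.
From /m/ at 6 rightward: 7 /u/ → [+nasal]; 8 /b/ transparent; 9 /b/ transparent; 10 /w/ → [+nasal]; 11 /w/ → [+nasal]; word edge.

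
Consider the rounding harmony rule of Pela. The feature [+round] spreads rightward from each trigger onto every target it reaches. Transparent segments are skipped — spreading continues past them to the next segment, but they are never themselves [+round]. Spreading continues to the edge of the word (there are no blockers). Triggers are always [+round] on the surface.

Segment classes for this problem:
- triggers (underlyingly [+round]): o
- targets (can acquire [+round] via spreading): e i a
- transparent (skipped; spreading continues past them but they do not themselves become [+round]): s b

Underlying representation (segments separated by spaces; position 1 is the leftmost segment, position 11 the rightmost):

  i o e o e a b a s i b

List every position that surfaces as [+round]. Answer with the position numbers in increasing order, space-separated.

From /o/ at 2 rightward: 3 /e/ → [+round]; 4 /o/ is itself a trigger — this domain ends here.
From /o/ at 4 rightward: 5 /e/ → [+round]; 6 /a/ → [+round]; 7 /b/ transparent; 8 /a/ → [+round]; 9 /s/ transparent; 10 /i/ → [+round]; 11 /b/ transparent; word edge.
Target with no active source: position 1 stays [-round].

2 3 4 5 6 8 10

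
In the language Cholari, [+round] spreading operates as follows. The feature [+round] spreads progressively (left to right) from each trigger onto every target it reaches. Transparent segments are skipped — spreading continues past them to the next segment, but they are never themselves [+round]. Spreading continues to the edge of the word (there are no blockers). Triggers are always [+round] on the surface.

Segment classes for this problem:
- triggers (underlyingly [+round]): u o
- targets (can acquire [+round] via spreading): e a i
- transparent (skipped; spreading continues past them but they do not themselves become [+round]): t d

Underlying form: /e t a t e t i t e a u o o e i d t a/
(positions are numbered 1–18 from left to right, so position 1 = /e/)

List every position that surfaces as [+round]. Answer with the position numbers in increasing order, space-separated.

From /u/ at 11 rightward: 12 /o/ is itself a trigger — this domain ends here.
From /o/ at 12 rightward: 13 /o/ is itself a trigger — this domain ends here.
From /o/ at 13 rightward: 14 /e/ → [+round]; 15 /i/ → [+round]; 16 /d/ transparent; 17 /t/ transparent; 18 /a/ → [+round]; word edge.
Targets with no active source: positions 1 3 5 7 9 10 stay [-round].

11 12 13 14 15 18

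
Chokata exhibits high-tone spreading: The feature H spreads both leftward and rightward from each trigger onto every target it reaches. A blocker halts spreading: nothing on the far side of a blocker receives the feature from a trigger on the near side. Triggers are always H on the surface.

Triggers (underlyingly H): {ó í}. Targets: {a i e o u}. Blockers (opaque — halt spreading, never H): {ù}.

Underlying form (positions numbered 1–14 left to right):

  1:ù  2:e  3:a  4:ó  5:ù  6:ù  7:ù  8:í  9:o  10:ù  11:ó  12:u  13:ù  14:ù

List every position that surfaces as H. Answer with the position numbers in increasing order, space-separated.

From /ó/ at 4 rightward: 5 /ù/ blocks.
From /ó/ at 4 leftward: 3 /a/ → H; 2 /e/ → H; 1 /ù/ blocks.
From /í/ at 8 rightward: 9 /o/ → H; 10 /ù/ blocks.
From /í/ at 8 leftward: 7 /ù/ blocks.
From /ó/ at 11 rightward: 12 /u/ → H; 13 /ù/ blocks.
From /ó/ at 11 leftward: 10 /ù/ blocks.

2 3 4 8 9 11 12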